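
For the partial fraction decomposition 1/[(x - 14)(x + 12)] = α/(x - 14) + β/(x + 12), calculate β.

Cover-up at x = -12: β = 1/(-12 - 14) = -1/26


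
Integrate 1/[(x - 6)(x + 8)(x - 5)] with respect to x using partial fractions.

Cover-up: A = 1/14, B = 1/182, C = -1/13. Decomposition: (1/14)/(x - 6) + (1/182)/(x + 8) - (1/13)/(x - 5). Integrate each term: (1/14) ln|(x - 6)| + (1/182) ln|(x + 8)| - (1/13) ln|(x - 5)| + C


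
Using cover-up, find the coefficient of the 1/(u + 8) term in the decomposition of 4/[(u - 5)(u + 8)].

Cover (u + 8), set u=-8: 4/((u - 5) at u=-8) = 4/(-13) = -4/13


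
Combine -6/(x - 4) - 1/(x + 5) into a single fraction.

Common denominator (x - 4)(x + 5). Numerator: -6(x + 5) - 1(x - 4) = (-6x - 30) - (x - 4) = -7x - 26
Result: (-7x - 26)/[(x - 4)(x + 5)]


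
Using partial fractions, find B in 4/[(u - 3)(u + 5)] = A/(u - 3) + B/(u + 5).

Cover-up at u = -5: B = 4/(-5 - 3) = -4/8 = -1/2


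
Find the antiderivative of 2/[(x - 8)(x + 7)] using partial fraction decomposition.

Decompose: 2/[(x - 8)(x + 7)] = (2/15)/(x - 8) - (2/15)/(x + 7). Integrate each term: (2/15) ln|(x - 8)| - (2/15) ln|(x + 7)| + C


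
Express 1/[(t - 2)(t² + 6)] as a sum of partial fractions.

Cover-up at t = 2: P = 1/(2² + 6) = 1/10. Then Q = -P = -1/10, R = -P·(0 + 2) = -1/5
Result: (1/10)/(t - 2) - ((1/10)t + 1/5)/(t² + 6)


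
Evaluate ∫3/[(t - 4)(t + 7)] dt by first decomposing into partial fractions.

Decompose: 3/[(t - 4)(t + 7)] = (3/11)/(t - 4) - (3/11)/(t + 7). Integrate each term: (3/11) ln|(t - 4)| - (3/11) ln|(t + 7)| + C


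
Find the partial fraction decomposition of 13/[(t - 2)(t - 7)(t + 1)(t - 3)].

Using Heaviside cover-up: (13/15)/(t - 2) + (13/160)/(t - 7) - (13/96)/(t + 1) - (13/16)/(t - 3)


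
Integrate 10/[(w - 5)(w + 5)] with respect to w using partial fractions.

Decompose: 10/[(w - 5)(w + 5)] = 1/(w - 5) - 1/(w + 5). Integrate each term: ln|(w - 5)| - ln|(w + 5)| + C


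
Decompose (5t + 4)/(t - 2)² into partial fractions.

(5t + 4) = P(t - 2) + Q. At t = 2: Q = 5·2 + 4 = 14. Coeff of t: P = 5
Result: 5/(t - 2) + 14/(t - 2)²


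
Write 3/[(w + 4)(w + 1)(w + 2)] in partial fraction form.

Using cover-up method: P = 1/2, Q = 1, R = -3/2
Result: (1/2)/(w + 4) + 1/(w + 1) - (3/2)/(w + 2)


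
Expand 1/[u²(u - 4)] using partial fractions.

Cover-up at u=4: C = 1/(4 - 0)² = 1/16. Cover-up at u=0: B = 1/(0 - 4) = -1/4. Comparing u² coeff: A = -C = -1/16
Result: (-1/16)/u - (1/4)/u² + (1/16)/(u - 4)


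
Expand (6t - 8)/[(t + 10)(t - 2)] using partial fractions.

At t=-10: P = (6·(-10) - 8)/(-10 - 2) = 17/3. At t=2: Q = (6·2 - 8)/(2 + 10) = 1/3
Result: (17/3)/(t + 10) + (1/3)/(t - 2)


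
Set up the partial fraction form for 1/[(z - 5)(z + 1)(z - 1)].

Three distinct linear factors: P/(z - 5) + Q/(z + 1) + R/(z - 1)


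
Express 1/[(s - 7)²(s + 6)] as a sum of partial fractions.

Cover-up at s=-6: γ = 1/(-6 - 7)² = 1/169. Cover-up at s=7: β = 1/(7 + 6) = 1/13. Comparing s² coeff: α = -γ = -1/169
Result: (-1/169)/(s - 7) + (1/13)/(s - 7)² + (1/169)/(s + 6)


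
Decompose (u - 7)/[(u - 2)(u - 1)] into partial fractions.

At u=2: α = (1·2 - 7)/(2 - 1) = -5. At u=1: β = (1·1 - 7)/(1 - 2) = 6
Result: -5/(u - 2) + 6/(u - 1)


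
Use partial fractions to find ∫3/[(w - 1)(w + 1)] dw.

Decompose: 3/[(w - 1)(w + 1)] = (3/2)/(w - 1) - (3/2)/(w + 1). Integrate each term: (3/2) ln|(w - 1)| - (3/2) ln|(w + 1)| + C


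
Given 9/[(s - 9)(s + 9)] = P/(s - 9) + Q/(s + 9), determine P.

Cover-up at s = 9: P = 9/(9 + 9) = 9/18 = 1/2


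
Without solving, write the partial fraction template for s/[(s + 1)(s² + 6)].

Linear + irreducible quadratic: α/(s + 1) + (βs + γ)/(s² + 6)


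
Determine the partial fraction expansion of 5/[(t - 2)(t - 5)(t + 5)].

Using cover-up method: P = -5/21, Q = 1/6, R = 1/14
Result: (-5/21)/(t - 2) + (1/6)/(t - 5) + (1/14)/(t + 5)


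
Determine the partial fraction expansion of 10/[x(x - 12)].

10/x(x - 12) = P/x + Q/(x - 12). P = 10/(0 - 12) = -5/6, Q = 10/(12 - 0) = 5/6
Result: (-5/6)/x + (5/6)/(x - 12)


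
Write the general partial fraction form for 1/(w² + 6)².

Repeated quadratic factor: (Aw + B)/(w² + 6) + (Cw + D)/(w² + 6)²


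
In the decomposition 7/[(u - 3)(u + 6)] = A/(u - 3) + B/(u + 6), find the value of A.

Cover-up at u = 3: A = 7/(3 + 6) = 7/9


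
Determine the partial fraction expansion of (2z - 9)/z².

(2z - 9) = Az + B. At z = 0: B = 2·0 - 9 = -9. Coeff of z: A = 2
Result: 2/z - 9/z²


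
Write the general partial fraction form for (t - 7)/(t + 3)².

Repeated linear factor: A/(t + 3) + B/(t + 3)²


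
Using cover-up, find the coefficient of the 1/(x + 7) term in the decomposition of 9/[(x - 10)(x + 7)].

Cover (x + 7), set x=-7: 9/((x - 10) at x=-7) = 9/(-17) = -9/17


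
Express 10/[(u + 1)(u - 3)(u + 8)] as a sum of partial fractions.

Using cover-up method: α = -5/14, β = 5/22, γ = 10/77
Result: (-5/14)/(u + 1) + (5/22)/(u - 3) + (10/77)/(u + 8)


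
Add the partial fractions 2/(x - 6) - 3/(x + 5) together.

Common denominator (x - 6)(x + 5). Numerator: 2(x + 5) - 3(x - 6) = (2x + 10) - (3x - 18) = -x + 28
Result: (-x + 28)/[(x - 6)(x + 5)]


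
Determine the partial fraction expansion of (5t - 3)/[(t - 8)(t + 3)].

At t=8: P = (5·8 - 3)/(8 + 3) = 37/11. At t=-3: Q = (5·(-3) - 3)/(-3 - 8) = 18/11
Result: (37/11)/(t - 8) + (18/11)/(t + 3)


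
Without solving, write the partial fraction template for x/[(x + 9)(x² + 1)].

Linear + irreducible quadratic: α/(x + 9) + (βx + γ)/(x² + 1)


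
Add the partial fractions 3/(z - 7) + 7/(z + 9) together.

Common denominator (z - 7)(z + 9). Numerator: 3(z + 9) + 7(z - 7) = (3z + 27) + (7z - 49) = 10z - 22
Result: (10z - 22)/[(z - 7)(z + 9)]


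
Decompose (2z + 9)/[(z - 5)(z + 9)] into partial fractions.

At z=5: A = (2·5 + 9)/(5 + 9) = 19/14. At z=-9: B = (2·(-9) + 9)/(-9 - 5) = 9/14
Result: (19/14)/(z - 5) + (9/14)/(z + 9)


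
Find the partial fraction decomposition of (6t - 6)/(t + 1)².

(6t - 6) = α(t + 1) + β. At t = -1: β = 6·(-1) - 6 = -12. Coeff of t: α = 6
Result: 6/(t + 1) - 12/(t + 1)²


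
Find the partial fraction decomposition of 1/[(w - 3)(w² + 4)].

Cover-up at w = 3: A = 1/(3² + 4) = 1/13. Then B = -A = -1/13, C = -A·(0 + 3) = -3/13
Result: (1/13)/(w - 3) - ((1/13)w + 3/13)/(w² + 4)


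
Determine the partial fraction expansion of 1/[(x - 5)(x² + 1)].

Cover-up at x = 5: A = 1/(5² + 1) = 1/26. Then B = -A = -1/26, C = -A·(0 + 5) = -5/26
Result: (1/26)/(x - 5) - ((1/26)x + 5/26)/(x² + 1)


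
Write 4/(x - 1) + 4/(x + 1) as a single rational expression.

Common denominator (x - 1)(x + 1). Numerator: 4(x + 1) + 4(x - 1) = (4x + 4) + (4x - 4) = 8x
Result: (8x)/[(x - 1)(x + 1)]


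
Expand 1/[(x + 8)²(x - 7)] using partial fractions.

Cover-up at x=7: γ = 1/(7 + 8)² = 1/225. Cover-up at x=-8: β = 1/(-8 - 7) = -1/15. Comparing x² coeff: α = -γ = -1/225
Result: (-1/225)/(x + 8) - (1/15)/(x + 8)² + (1/225)/(x - 7)


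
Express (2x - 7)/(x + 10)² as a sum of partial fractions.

(2x - 7) = P(x + 10) + Q. At x = -10: Q = 2·(-10) - 7 = -27. Coeff of x: P = 2
Result: 2/(x + 10) - 27/(x + 10)²


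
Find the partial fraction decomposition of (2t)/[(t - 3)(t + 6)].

At t=3: α = (2·3 + 0)/(3 + 6) = 2/3. At t=-6: β = (2·(-6) + 0)/(-6 - 3) = 4/3
Result: (2/3)/(t - 3) + (4/3)/(t + 6)


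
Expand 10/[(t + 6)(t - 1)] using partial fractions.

10/(t + 6)(t - 1) = α/(t + 6) + β/(t - 1). α = 10/(-6 - 1) = -10/7, β = 10/(1 + 6) = 10/7
Result: (-10/7)/(t + 6) + (10/7)/(t - 1)


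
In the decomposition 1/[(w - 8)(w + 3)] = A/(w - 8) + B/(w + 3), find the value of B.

Cover-up at w = -3: B = 1/(-3 - 8) = -1/11


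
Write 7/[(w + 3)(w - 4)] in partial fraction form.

7/(w + 3)(w - 4) = P/(w + 3) + Q/(w - 4). P = 7/(-3 - 4) = -1, Q = 7/(4 + 3) = 1
Result: -1/(w + 3) + 1/(w - 4)


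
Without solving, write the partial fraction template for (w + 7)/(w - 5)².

Repeated linear factor: A/(w - 5) + B/(w - 5)²


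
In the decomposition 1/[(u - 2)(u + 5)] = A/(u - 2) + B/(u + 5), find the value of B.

Cover-up at u = -5: B = 1/(-5 - 2) = -1/7


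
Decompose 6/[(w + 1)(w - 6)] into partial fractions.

6/(w + 1)(w - 6) = P/(w + 1) + Q/(w - 6). P = 6/(-1 - 6) = -6/7, Q = 6/(6 + 1) = 6/7
Result: (-6/7)/(w + 1) + (6/7)/(w - 6)


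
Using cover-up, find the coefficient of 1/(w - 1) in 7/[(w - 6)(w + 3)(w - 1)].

Cover (w - 1), set w=1: 7/[(1 - 6)(1 + 3)] = -7/20


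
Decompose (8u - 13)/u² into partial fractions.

(8u - 13) = Au + B. At u = 0: B = 8·0 - 13 = -13. Coeff of u: A = 8
Result: 8/u - 13/u²


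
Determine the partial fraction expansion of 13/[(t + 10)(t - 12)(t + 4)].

Using cover-up method: P = 13/132, Q = 13/352, R = -13/96
Result: (13/132)/(t + 10) + (13/352)/(t - 12) - (13/96)/(t + 4)


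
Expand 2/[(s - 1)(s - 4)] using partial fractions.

2/(s - 1)(s - 4) = α/(s - 1) + β/(s - 4). α = 2/(1 - 4) = -2/3, β = 2/(4 - 1) = 2/3
Result: (-2/3)/(s - 1) + (2/3)/(s - 4)


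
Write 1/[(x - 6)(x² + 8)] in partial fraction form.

Cover-up at x = 6: A = 1/(6² + 8) = 1/44. Then B = -A = -1/44, C = -A·(0 + 6) = -3/22
Result: (1/44)/(x - 6) - ((1/44)x + 3/22)/(x² + 8)


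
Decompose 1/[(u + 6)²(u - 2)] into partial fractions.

Cover-up at u=2: C = 1/(2 + 6)² = 1/64. Cover-up at u=-6: B = 1/(-6 - 2) = -1/8. Comparing u² coeff: A = -C = -1/64
Result: (-1/64)/(u + 6) - (1/8)/(u + 6)² + (1/64)/(u - 2)


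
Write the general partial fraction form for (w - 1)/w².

Repeated linear factor: A/w + B/w²


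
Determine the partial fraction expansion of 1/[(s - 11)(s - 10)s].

Using cover-up method: α = 1/11, β = -1/10, γ = 1/110
Result: (1/11)/(s - 11) - (1/10)/(s - 10) + (1/110)/s


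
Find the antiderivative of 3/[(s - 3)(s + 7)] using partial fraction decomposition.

Decompose: 3/[(s - 3)(s + 7)] = (3/10)/(s - 3) - (3/10)/(s + 7). Integrate each term: (3/10) ln|(s - 3)| - (3/10) ln|(s + 7)| + C


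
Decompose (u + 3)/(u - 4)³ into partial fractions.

(u + 3) = A(u - 4)² + B(u - 4) + C. At u = 4: C = 1·4 + 3 = 7. Coefficients: A = 0, B = 1
Result: 1/(u - 4)² + 7/(u - 4)³


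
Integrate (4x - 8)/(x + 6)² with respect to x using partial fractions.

Decompose: P = 4, Q = 4·(-6) - 8 = -32, so (4x - 8)/(x + 6)² = 4/(x + 6) - 32/(x + 6)². Integrate: ∫ P/(x + 6) dx = 4 ln|(x + 6)|; ∫ Q/(x + 6)² dx = 32/(x + 6). Sum: 4 ln|(x + 6)| + 32/(x + 6) + C


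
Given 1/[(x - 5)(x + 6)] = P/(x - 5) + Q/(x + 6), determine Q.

Cover-up at x = -6: Q = 1/(-6 - 5) = -1/11


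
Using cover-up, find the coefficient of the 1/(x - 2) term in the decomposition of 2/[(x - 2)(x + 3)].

Cover (x - 2), set x=2: 2/((x + 3) at x=2) = 2/(5) = 2/5


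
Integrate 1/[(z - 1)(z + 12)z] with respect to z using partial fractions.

Cover-up: α = 1/13, β = 1/156, γ = -1/12. Decomposition: (1/13)/(z - 1) + (1/156)/(z + 12) - (1/12)/z. Integrate each term: (1/13) ln|(z - 1)| + (1/156) ln|(z + 12)| - (1/12) ln|z| + C


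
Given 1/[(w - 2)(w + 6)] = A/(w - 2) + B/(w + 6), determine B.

Cover-up at w = -6: B = 1/(-6 - 2) = -1/8


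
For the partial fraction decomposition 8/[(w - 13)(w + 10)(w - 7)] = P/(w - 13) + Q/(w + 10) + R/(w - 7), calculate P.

Cover-up at w = 13: P = 8/[(13 + 10)(13 - 7)] = 8/[(23)(6)] = 8/138 = 4/69


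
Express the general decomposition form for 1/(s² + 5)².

Repeated quadratic factor: (As + B)/(s² + 5) + (Cs + D)/(s² + 5)²


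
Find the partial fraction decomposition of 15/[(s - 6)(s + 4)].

15/(s - 6)(s + 4) = A/(s - 6) + B/(s + 4). A = 15/(6 + 4) = 3/2, B = 15/(-4 - 6) = -3/2
Result: (3/2)/(s - 6) - (3/2)/(s + 4)


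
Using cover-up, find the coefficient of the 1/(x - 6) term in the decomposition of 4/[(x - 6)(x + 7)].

Cover (x - 6), set x=6: 4/((x + 7) at x=6) = 4/(13) = 4/13


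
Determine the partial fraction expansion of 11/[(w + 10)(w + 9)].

11/(w + 10)(w + 9) = α/(w + 10) + β/(w + 9). α = 11/(-10 + 9) = -11, β = 11/(-9 + 10) = 11
Result: -11/(w + 10) + 11/(w + 9)


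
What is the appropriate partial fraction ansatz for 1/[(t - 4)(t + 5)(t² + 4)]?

Two linear + quadratic: α/(t - 4) + β/(t + 5) + (γt + δ)/(t² + 4)


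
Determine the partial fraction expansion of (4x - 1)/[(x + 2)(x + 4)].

At x=-2: A = (4·(-2) - 1)/(-2 + 4) = -9/2. At x=-4: B = (4·(-4) - 1)/(-4 + 2) = 17/2
Result: (-9/2)/(x + 2) + (17/2)/(x + 4)


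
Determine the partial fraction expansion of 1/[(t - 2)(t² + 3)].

Cover-up at t = 2: P = 1/(2² + 3) = 1/7. Then Q = -P = -1/7, R = -P·(0 + 2) = -2/7
Result: (1/7)/(t - 2) - ((1/7)t + 2/7)/(t² + 3)


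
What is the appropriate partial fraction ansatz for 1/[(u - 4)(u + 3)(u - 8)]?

Three distinct linear factors: A/(u - 4) + B/(u + 3) + C/(u - 8)


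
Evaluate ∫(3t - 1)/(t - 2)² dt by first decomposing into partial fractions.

Decompose: P = 3, Q = 3·2 - 1 = 5, so (3t - 1)/(t - 2)² = 3/(t - 2) + 5/(t - 2)². Integrate: ∫ P/(t - 2) dt = 3 ln|(t - 2)|; ∫ Q/(t - 2)² dt = -5/(t - 2). Sum: 3 ln|(t - 2)| - 5/(t - 2) + C


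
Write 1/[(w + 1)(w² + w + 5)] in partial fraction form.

Cover-up at w = -1: α = 1/((-1)² + 1·(-1) + 5) = 1/5. Then β = -α = -1/5, γ = -α·(1 - 1) = 0
Result: (1/5)/(w + 1) - ((1/5)w)/(w² + w + 5)


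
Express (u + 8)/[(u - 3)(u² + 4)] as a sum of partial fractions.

At u=3: A = (1·3 + 8)/(3² + 4) = 11/13. B = -A = -11/13, C = 1 - 3·A = -20/13
Result: (11/13)/(u - 3) - ((11/13)u + 20/13)/(u² + 4)


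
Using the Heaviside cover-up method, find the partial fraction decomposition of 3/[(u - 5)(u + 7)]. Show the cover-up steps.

Cover (u - 5): set u=5, get α = 3/(5 + 7) = 1/4. Cover (u + 7): set u=-7, get β = 3/(-7 - 5) = -1/4.
Result: (1/4)/(u - 5) - (1/4)/(u + 7)


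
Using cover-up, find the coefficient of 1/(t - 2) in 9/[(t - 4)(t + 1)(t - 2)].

Cover (t - 2), set t=2: 9/[(2 - 4)(2 + 1)] = -3/2


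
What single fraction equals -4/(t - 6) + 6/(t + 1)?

Common denominator (t - 6)(t + 1). Numerator: -4(t + 1) + 6(t - 6) = (-4t - 4) + (6t - 36) = 2t - 40
Result: (2t - 40)/[(t - 6)(t + 1)]


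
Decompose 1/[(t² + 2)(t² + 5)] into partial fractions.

Coefficient matching gives α = γ = 0, β = 1/(5-2) = 1/3, δ = -β = -1/3
Result: (1/3)/(t² + 2) - (1/3)/(t² + 5)


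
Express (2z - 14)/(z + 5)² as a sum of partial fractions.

(2z - 14) = α(z + 5) + β. At z = -5: β = 2·(-5) - 14 = -24. Coeff of z: α = 2
Result: 2/(z + 5) - 24/(z + 5)²


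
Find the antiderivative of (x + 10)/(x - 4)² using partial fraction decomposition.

Decompose: α = 1, β = 1·4 + 10 = 14, so (x + 10)/(x - 4)² = 1/(x - 4) + 14/(x - 4)². Integrate: ∫ α/(x - 4) dx = ln|(x - 4)|; ∫ β/(x - 4)² dx = -14/(x - 4). Sum: ln|(x - 4)| - 14/(x - 4) + C


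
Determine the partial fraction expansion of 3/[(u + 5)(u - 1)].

3/(u + 5)(u - 1) = α/(u + 5) + β/(u - 1). α = 3/(-5 - 1) = -1/2, β = 3/(1 + 5) = 1/2
Result: (-1/2)/(u + 5) + (1/2)/(u - 1)


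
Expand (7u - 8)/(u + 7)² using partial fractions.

(7u - 8) = α(u + 7) + β. At u = -7: β = 7·(-7) - 8 = -57. Coeff of u: α = 7
Result: 7/(u + 7) - 57/(u + 7)²


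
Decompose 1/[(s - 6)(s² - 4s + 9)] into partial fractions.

Cover-up at s = 6: α = 1/(6² - 4·6 + 9) = 1/21. Then β = -α = -1/21, γ = -α·(-4 + 6) = -2/21
Result: (1/21)/(s - 6) - ((1/21)s + 2/21)/(s² - 4s + 9)


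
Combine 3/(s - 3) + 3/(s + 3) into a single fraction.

Common denominator (s - 3)(s + 3). Numerator: 3(s + 3) + 3(s - 3) = (3s + 9) + (3s - 9) = 6s
Result: (6s)/[(s - 3)(s + 3)]


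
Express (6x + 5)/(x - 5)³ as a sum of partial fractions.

(6x + 5) = P(x - 5)² + Q(x - 5) + R. At x = 5: R = 6·5 + 5 = 35. Coefficients: P = 0, Q = 6
Result: 6/(x - 5)² + 35/(x - 5)³


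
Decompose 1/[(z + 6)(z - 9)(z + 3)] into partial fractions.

Using cover-up method: P = 1/45, Q = 1/180, R = -1/36
Result: (1/45)/(z + 6) + (1/180)/(z - 9) - (1/36)/(z + 3)


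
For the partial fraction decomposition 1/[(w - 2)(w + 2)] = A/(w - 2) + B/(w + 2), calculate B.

Cover-up at w = -2: B = 1/(-2 - 2) = -1/4


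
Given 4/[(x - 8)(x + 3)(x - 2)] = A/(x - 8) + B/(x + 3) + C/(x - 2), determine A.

Cover-up at x = 8: A = 4/[(8 + 3)(8 - 2)] = 4/[(11)(6)] = 4/66 = 2/33


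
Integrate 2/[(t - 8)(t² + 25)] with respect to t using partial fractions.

Cover-up at t=8: A = 2/(8²+25) = 2/89. Coeff matching: B = -2/89, C = -16/89. Decomposition: (2/89)/(t - 8) - ((2/89)t + 16/89)/(t² + 25). Integrate: linear → ln, quadratic → (1/2)ln + arctan: (2/89) ln|(t - 8)| - (1/89) ln(t² + 25) - (16/445) arctan(t/5) + C


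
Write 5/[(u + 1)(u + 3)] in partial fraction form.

5/(u + 1)(u + 3) = A/(u + 1) + B/(u + 3). A = 5/(-1 + 3) = 5/2, B = 5/(-3 + 1) = -5/2
Result: (5/2)/(u + 1) - (5/2)/(u + 3)


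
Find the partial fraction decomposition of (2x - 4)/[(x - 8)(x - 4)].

At x=8: α = (2·8 - 4)/(8 - 4) = 3. At x=4: β = (2·4 - 4)/(4 - 8) = -1
Result: 3/(x - 8) - 1/(x - 4)


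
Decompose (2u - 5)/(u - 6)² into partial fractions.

(2u - 5) = A(u - 6) + B. At u = 6: B = 2·6 - 5 = 7. Coeff of u: A = 2
Result: 2/(u - 6) + 7/(u - 6)²


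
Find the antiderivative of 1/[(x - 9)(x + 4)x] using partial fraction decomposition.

Cover-up: P = 1/117, Q = 1/52, R = -1/36. Decomposition: (1/117)/(x - 9) + (1/52)/(x + 4) - (1/36)/x. Integrate each term: (1/117) ln|(x - 9)| + (1/52) ln|(x + 4)| - (1/36) ln|x| + C


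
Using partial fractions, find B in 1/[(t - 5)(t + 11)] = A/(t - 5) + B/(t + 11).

Cover-up at t = -11: B = 1/(-11 - 5) = -1/16


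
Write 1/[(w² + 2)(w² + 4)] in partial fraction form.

Coefficient matching gives A = C = 0, B = 1/(4-2) = 1/2, D = -B = -1/2
Result: (1/2)/(w² + 2) - (1/2)/(w² + 4)


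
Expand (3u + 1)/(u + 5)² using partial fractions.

(3u + 1) = P(u + 5) + Q. At u = -5: Q = 3·(-5) + 1 = -14. Coeff of u: P = 3
Result: 3/(u + 5) - 14/(u + 5)²


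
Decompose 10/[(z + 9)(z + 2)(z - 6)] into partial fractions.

Using cover-up method: A = 2/21, B = -5/28, C = 1/12
Result: (2/21)/(z + 9) - (5/28)/(z + 2) + (1/12)/(z - 6)


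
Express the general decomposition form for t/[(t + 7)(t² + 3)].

Linear + irreducible quadratic: P/(t + 7) + (Qt + R)/(t² + 3)


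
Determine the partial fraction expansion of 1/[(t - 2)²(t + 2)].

Cover-up at t=-2: γ = 1/(-2 - 2)² = 1/16. Cover-up at t=2: β = 1/(2 + 2) = 1/4. Comparing t² coeff: α = -γ = -1/16
Result: (-1/16)/(t - 2) + (1/4)/(t - 2)² + (1/16)/(t + 2)


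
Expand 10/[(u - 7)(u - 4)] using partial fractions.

10/(u - 7)(u - 4) = A/(u - 7) + B/(u - 4). A = 10/(7 - 4) = 10/3, B = 10/(4 - 7) = -10/3
Result: (10/3)/(u - 7) - (10/3)/(u - 4)


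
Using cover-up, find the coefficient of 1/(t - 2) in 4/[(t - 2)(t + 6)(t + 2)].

Cover (t - 2), set t=2: 4/[(2 + 6)(2 + 2)] = 1/8


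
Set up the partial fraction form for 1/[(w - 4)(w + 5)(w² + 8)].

Two linear + quadratic: P/(w - 4) + Q/(w + 5) + (Rw + S)/(w² + 8)


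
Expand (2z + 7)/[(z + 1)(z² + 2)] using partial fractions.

At z=-1: P = (2·(-1) + 7)/((-1)² + 2) = 5/3. Q = -P = -5/3, R = 2 - (-1)·P = 11/3
Result: (5/3)/(z + 1) - ((5/3)z - 11/3)/(z² + 2)


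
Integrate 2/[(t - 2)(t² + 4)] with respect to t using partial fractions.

Cover-up at t=2: α = 2/(2²+4) = 1/4. Coeff matching: β = -1/4, γ = -1/2. Decomposition: (1/4)/(t - 2) - ((1/4)t + 1/2)/(t² + 4). Integrate: linear → ln, quadratic → (1/2)ln + arctan: (1/4) ln|(t - 2)| - (1/8) ln(t² + 4) - (1/4) arctan(t/2) + C


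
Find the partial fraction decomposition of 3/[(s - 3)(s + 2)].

3/(s - 3)(s + 2) = P/(s - 3) + Q/(s + 2). P = 3/(3 + 2) = 3/5, Q = 3/(-2 - 3) = -3/5
Result: (3/5)/(s - 3) - (3/5)/(s + 2)


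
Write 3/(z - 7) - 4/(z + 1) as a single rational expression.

Common denominator (z - 7)(z + 1). Numerator: 3(z + 1) - 4(z - 7) = (3z + 3) - (4z - 28) = -z + 31
Result: (-z + 31)/[(z - 7)(z + 1)]


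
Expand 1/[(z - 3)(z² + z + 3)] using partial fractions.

Cover-up at z = 3: A = 1/(3² + 1·3 + 3) = 1/15. Then B = -A = -1/15, C = -A·(1 + 3) = -4/15
Result: (1/15)/(z - 3) - ((1/15)z + 4/15)/(z² + z + 3)


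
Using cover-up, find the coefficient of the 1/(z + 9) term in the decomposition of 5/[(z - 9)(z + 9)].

Cover (z + 9), set z=-9: 5/((z - 9) at z=-9) = 5/(-18) = -5/18


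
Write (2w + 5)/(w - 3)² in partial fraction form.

(2w + 5) = P(w - 3) + Q. At w = 3: Q = 2·3 + 5 = 11. Coeff of w: P = 2
Result: 2/(w - 3) + 11/(w - 3)²


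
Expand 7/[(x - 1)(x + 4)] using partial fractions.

7/(x - 1)(x + 4) = P/(x - 1) + Q/(x + 4). P = 7/(1 + 4) = 7/5, Q = 7/(-4 - 1) = -7/5
Result: (7/5)/(x - 1) - (7/5)/(x + 4)


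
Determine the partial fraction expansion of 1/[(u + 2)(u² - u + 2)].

Cover-up at u = -2: A = 1/((-2)² - 1·(-2) + 2) = 1/8. Then B = -A = -1/8, C = -A·(-1 - 2) = 3/8
Result: (1/8)/(u + 2) - ((1/8)u - 3/8)/(u² - u + 2)


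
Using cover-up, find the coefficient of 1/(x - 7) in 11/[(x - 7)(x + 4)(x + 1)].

Cover (x - 7), set x=7: 11/[(7 + 4)(7 + 1)] = 1/8


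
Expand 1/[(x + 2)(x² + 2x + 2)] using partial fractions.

Cover-up at x = -2: P = 1/((-2)² + 2·(-2) + 2) = 1/2. Then Q = -P = -1/2, R = -P·(2 - 2) = 0
Result: (1/2)/(x + 2) - ((1/2)x)/(x² + 2x + 2)


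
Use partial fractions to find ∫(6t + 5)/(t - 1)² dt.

Decompose: A = 6, B = 6·1 + 5 = 11, so (6t + 5)/(t - 1)² = 6/(t - 1) + 11/(t - 1)². Integrate: ∫ A/(t - 1) dt = 6 ln|(t - 1)|; ∫ B/(t - 1)² dt = -11/(t - 1). Sum: 6 ln|(t - 1)| - 11/(t - 1) + C


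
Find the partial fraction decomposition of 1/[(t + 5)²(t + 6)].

Cover-up at t=-6: C = 1/(-6 + 5)² = 1. Cover-up at t=-5: B = 1/(-5 + 6) = 1. Comparing t² coeff: A = -C = -1
Result: -1/(t + 5) + 1/(t + 5)² + 1/(t + 6)


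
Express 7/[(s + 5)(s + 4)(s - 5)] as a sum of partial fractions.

Using cover-up method: α = 7/10, β = -7/9, γ = 7/90
Result: (7/10)/(s + 5) - (7/9)/(s + 4) + (7/90)/(s - 5)


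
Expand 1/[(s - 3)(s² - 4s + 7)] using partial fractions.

Cover-up at s = 3: α = 1/(3² - 4·3 + 7) = 1/4. Then β = -α = -1/4, γ = -α·(-4 + 3) = 1/4
Result: (1/4)/(s - 3) - ((1/4)s - 1/4)/(s² - 4s + 7)


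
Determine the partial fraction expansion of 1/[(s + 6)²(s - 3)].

Cover-up at s=3: γ = 1/(3 + 6)² = 1/81. Cover-up at s=-6: β = 1/(-6 - 3) = -1/9. Comparing s² coeff: α = -γ = -1/81
Result: (-1/81)/(s + 6) - (1/9)/(s + 6)² + (1/81)/(s - 3)


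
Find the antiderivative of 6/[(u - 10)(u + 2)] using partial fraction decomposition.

Decompose: 6/[(u - 10)(u + 2)] = (1/2)/(u - 10) - (1/2)/(u + 2). Integrate each term: (1/2) ln|(u - 10)| - (1/2) ln|(u + 2)| + C


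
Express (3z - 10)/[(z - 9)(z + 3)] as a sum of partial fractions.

At z=9: P = (3·9 - 10)/(9 + 3) = 17/12. At z=-3: Q = (3·(-3) - 10)/(-3 - 9) = 19/12
Result: (17/12)/(z - 9) + (19/12)/(z + 3)


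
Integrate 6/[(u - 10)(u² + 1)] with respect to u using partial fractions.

Cover-up at u=10: P = 6/(10²+1) = 6/101. Coeff matching: Q = -6/101, R = -60/101. Decomposition: (6/101)/(u - 10) - ((6/101)u + 60/101)/(u² + 1). Integrate: linear → ln, quadratic → (1/2)ln + arctan: (6/101) ln|(u - 10)| - (3/101) ln(u² + 1) - (60/101) arctan(u) + C


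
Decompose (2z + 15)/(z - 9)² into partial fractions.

(2z + 15) = P(z - 9) + Q. At z = 9: Q = 2·9 + 15 = 33. Coeff of z: P = 2
Result: 2/(z - 9) + 33/(z - 9)²


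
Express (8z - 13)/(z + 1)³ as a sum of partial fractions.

(8z - 13) = P(z + 1)² + Q(z + 1) + R. At z = -1: R = 8·(-1) - 13 = -21. Coefficients: P = 0, Q = 8
Result: 8/(z + 1)² - 21/(z + 1)³


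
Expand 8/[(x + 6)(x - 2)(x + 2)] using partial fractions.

Using cover-up method: A = 1/4, B = 1/4, C = -1/2
Result: (1/4)/(x + 6) + (1/4)/(x - 2) - (1/2)/(x + 2)


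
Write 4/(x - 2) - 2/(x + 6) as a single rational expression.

Common denominator (x - 2)(x + 6). Numerator: 4(x + 6) - 2(x - 2) = (4x + 24) - (2x - 4) = 2x + 28
Result: (2x + 28)/[(x - 2)(x + 6)]


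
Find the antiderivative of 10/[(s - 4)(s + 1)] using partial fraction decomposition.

Decompose: 10/[(s - 4)(s + 1)] = 2/(s - 4) - 2/(s + 1). Integrate each term: 2 ln|(s - 4)| - 2 ln|(s + 1)| + C


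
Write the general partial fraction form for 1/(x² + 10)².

Repeated quadratic factor: (Ax + B)/(x² + 10) + (Cx + D)/(x² + 10)²


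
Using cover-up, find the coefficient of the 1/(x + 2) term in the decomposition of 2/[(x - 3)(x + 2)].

Cover (x + 2), set x=-2: 2/((x - 3) at x=-2) = 2/(-5) = -2/5


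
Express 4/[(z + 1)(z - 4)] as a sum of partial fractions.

4/(z + 1)(z - 4) = A/(z + 1) + B/(z - 4). A = 4/(-1 - 4) = -4/5, B = 4/(4 + 1) = 4/5
Result: (-4/5)/(z + 1) + (4/5)/(z - 4)


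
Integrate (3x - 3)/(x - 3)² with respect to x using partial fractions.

Decompose: P = 3, Q = 3·3 - 3 = 6, so (3x - 3)/(x - 3)² = 3/(x - 3) + 6/(x - 3)². Integrate: ∫ P/(x - 3) dx = 3 ln|(x - 3)|; ∫ Q/(x - 3)² dx = -6/(x - 3). Sum: 3 ln|(x - 3)| - 6/(x - 3) + C


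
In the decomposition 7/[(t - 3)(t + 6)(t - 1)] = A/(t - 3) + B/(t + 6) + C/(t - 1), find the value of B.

Cover-up at t = -6: B = 7/[(-6 - 3)(-6 - 1)] = 7/[(-9)(-7)] = 7/63 = 1/9


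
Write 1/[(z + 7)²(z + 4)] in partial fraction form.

Cover-up at z=-4: γ = 1/(-4 + 7)² = 1/9. Cover-up at z=-7: β = 1/(-7 + 4) = -1/3. Comparing z² coeff: α = -γ = -1/9
Result: (-1/9)/(z + 7) - (1/3)/(z + 7)² + (1/9)/(z + 4)


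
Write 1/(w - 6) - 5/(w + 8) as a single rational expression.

Common denominator (w - 6)(w + 8). Numerator: 1(w + 8) - 5(w - 6) = (w + 8) - (5w - 30) = -4w + 38
Result: (-4w + 38)/[(w - 6)(w + 8)]


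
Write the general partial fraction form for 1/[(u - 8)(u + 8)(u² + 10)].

Two linear + quadratic: A/(u - 8) + B/(u + 8) + (Cu + D)/(u² + 10)


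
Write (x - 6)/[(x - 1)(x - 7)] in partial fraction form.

At x=1: P = (1·1 - 6)/(1 - 7) = 5/6. At x=7: Q = (1·7 - 6)/(7 - 1) = 1/6
Result: (5/6)/(x - 1) + (1/6)/(x - 7)


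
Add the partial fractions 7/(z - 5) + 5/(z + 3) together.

Common denominator (z - 5)(z + 3). Numerator: 7(z + 3) + 5(z - 5) = (7z + 21) + (5z - 25) = 12z - 4
Result: (12z - 4)/[(z - 5)(z + 3)]


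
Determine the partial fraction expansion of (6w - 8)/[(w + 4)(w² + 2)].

At w=-4: A = (6·(-4) - 8)/((-4)² + 2) = -16/9. B = -A = 16/9, C = 6 - (-4)·A = -10/9
Result: (-16/9)/(w + 4) + ((16/9)w - 10/9)/(w² + 2)


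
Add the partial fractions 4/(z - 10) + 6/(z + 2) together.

Common denominator (z - 10)(z + 2). Numerator: 4(z + 2) + 6(z - 10) = (4z + 8) + (6z - 60) = 10z - 52
Result: (10z - 52)/[(z - 10)(z + 2)]


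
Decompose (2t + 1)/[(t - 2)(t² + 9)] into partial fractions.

At t=2: A = (2·2 + 1)/(2² + 9) = 5/13. B = -A = -5/13, C = 2 - 2·A = 16/13
Result: (5/13)/(t - 2) - ((5/13)t - 16/13)/(t² + 9)


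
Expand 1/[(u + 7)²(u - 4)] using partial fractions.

Cover-up at u=4: R = 1/(4 + 7)² = 1/121. Cover-up at u=-7: Q = 1/(-7 - 4) = -1/11. Comparing u² coeff: P = -R = -1/121
Result: (-1/121)/(u + 7) - (1/11)/(u + 7)² + (1/121)/(u - 4)


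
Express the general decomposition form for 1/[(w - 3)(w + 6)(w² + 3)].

Two linear + quadratic: P/(w - 3) + Q/(w + 6) + (Rw + S)/(w² + 3)


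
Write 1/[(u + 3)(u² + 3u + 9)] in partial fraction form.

Cover-up at u = -3: α = 1/((-3)² + 3·(-3) + 9) = 1/9. Then β = -α = -1/9, γ = -α·(3 - 3) = 0
Result: (1/9)/(u + 3) - ((1/9)u)/(u² + 3u + 9)


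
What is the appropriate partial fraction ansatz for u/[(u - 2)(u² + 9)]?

Linear + irreducible quadratic: α/(u - 2) + (βu + γ)/(u² + 9)


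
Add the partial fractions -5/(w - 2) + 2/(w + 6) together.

Common denominator (w - 2)(w + 6). Numerator: -5(w + 6) + 2(w - 2) = (-5w - 30) + (2w - 4) = -3w - 34
Result: (-3w - 34)/[(w - 2)(w + 6)]


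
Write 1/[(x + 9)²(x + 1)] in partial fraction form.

Cover-up at x=-1: C = 1/(-1 + 9)² = 1/64. Cover-up at x=-9: B = 1/(-9 + 1) = -1/8. Comparing x² coeff: A = -C = -1/64
Result: (-1/64)/(x + 9) - (1/8)/(x + 9)² + (1/64)/(x + 1)


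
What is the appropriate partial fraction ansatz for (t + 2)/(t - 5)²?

Repeated linear factor: α/(t - 5) + β/(t - 5)²


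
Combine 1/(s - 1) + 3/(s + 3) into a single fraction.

Common denominator (s - 1)(s + 3). Numerator: 1(s + 3) + 3(s - 1) = (s + 3) + (3s - 3) = 4s
Result: (4s)/[(s - 1)(s + 3)]


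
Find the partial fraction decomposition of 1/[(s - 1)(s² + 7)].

Cover-up at s = 1: P = 1/(1² + 7) = 1/8. Then Q = -P = -1/8, R = -P·(0 + 1) = -1/8
Result: (1/8)/(s - 1) - ((1/8)s + 1/8)/(s² + 7)


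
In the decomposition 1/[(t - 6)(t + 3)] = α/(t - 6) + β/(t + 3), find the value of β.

Cover-up at t = -3: β = 1/(-3 - 6) = -1/9


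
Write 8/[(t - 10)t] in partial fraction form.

8/(t - 10)t = P/(t - 10) + Q/t. P = 8/(10 - 0) = 4/5, Q = 8/(0 - 10) = -4/5
Result: (4/5)/(t - 10) - (4/5)/t


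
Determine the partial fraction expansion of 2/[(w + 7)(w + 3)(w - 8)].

Using cover-up method: α = 1/30, β = -1/22, γ = 2/165
Result: (1/30)/(w + 7) - (1/22)/(w + 3) + (2/165)/(w - 8)


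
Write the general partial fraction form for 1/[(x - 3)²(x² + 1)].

Repeated linear + quadratic: P/(x - 3) + Q/(x - 3)² + (Rx + S)/(x² + 1)


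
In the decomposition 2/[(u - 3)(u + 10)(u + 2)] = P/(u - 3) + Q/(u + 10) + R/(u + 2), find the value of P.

Cover-up at u = 3: P = 2/[(3 + 10)(3 + 2)] = 2/[(13)(5)] = 2/65


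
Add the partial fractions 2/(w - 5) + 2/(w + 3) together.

Common denominator (w - 5)(w + 3). Numerator: 2(w + 3) + 2(w - 5) = (2w + 6) + (2w - 10) = 4w - 4
Result: (4w - 4)/[(w - 5)(w + 3)]


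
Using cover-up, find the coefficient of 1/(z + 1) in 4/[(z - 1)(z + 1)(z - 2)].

Cover (z + 1), set z=-1: 4/[(-1 - 1)(-1 - 2)] = 2/3


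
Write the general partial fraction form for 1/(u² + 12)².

Repeated quadratic factor: (Au + B)/(u² + 12) + (Cu + D)/(u² + 12)²


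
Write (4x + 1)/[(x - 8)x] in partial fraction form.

At x=8: A = (4·8 + 1)/(8 - 0) = 33/8. At x=0: B = (4·0 + 1)/(0 - 8) = -1/8
Result: (33/8)/(x - 8) - (1/8)/x


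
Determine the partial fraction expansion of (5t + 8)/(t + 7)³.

(5t + 8) = α(t + 7)² + β(t + 7) + γ. At t = -7: γ = 5·(-7) + 8 = -27. Coefficients: α = 0, β = 5
Result: 5/(t + 7)² - 27/(t + 7)³


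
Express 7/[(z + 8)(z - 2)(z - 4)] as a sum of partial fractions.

Using cover-up method: A = 7/120, B = -7/20, C = 7/24
Result: (7/120)/(z + 8) - (7/20)/(z - 2) + (7/24)/(z - 4)


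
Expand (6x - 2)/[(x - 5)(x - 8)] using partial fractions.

At x=5: A = (6·5 - 2)/(5 - 8) = -28/3. At x=8: B = (6·8 - 2)/(8 - 5) = 46/3
Result: (-28/3)/(x - 5) + (46/3)/(x - 8)


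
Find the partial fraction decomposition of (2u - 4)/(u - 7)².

(2u - 4) = A(u - 7) + B. At u = 7: B = 2·7 - 4 = 10. Coeff of u: A = 2
Result: 2/(u - 7) + 10/(u - 7)²


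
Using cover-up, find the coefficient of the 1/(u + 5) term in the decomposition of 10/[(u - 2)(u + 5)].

Cover (u + 5), set u=-5: 10/((u - 2) at u=-5) = 10/(-7) = -10/7


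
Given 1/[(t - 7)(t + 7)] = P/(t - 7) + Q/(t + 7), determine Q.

Cover-up at t = -7: Q = 1/(-7 - 7) = -1/14


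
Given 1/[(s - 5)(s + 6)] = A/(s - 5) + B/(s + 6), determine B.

Cover-up at s = -6: B = 1/(-6 - 5) = -1/11


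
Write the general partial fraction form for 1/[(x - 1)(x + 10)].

Distinct linear factors: α/(x - 1) + β/(x + 10)


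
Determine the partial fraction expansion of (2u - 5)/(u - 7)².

(2u - 5) = A(u - 7) + B. At u = 7: B = 2·7 - 5 = 9. Coeff of u: A = 2
Result: 2/(u - 7) + 9/(u - 7)²


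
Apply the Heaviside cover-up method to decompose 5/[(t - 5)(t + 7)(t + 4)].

Cover (t - 5), t=5: α = 5/[(5 + 7)(5 + 4)] = 5/108. Cover (t + 7), t=-7: β = 5/[(-7 - 5)(-7 + 4)] = 5/36. Cover (t + 4), t=-4: γ = 5/[(-4 - 5)(-4 + 7)] = -5/27.
Result: (5/108)/(t - 5) + (5/36)/(t + 7) - (5/27)/(t + 4)


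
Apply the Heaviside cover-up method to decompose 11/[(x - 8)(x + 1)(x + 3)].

Cover (x - 8), x=8: A = 11/[(8 + 1)(8 + 3)] = 1/9. Cover (x + 1), x=-1: B = 11/[(-1 - 8)(-1 + 3)] = -11/18. Cover (x + 3), x=-3: C = 11/[(-3 - 8)(-3 + 1)] = 1/2.
Result: (1/9)/(x - 8) - (11/18)/(x + 1) + (1/2)/(x + 3)


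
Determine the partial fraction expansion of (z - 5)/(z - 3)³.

(z - 5) = P(z - 3)² + Q(z - 3) + R. At z = 3: R = 1·3 - 5 = -2. Coefficients: P = 0, Q = 1
Result: 1/(z - 3)² - 2/(z - 3)³


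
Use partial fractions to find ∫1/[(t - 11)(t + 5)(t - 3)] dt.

Cover-up: α = 1/128, β = 1/128, γ = -1/64. Decomposition: (1/128)/(t - 11) + (1/128)/(t + 5) - (1/64)/(t - 3). Integrate each term: (1/128) ln|(t - 11)| + (1/128) ln|(t + 5)| - (1/64) ln|(t - 3)| + C


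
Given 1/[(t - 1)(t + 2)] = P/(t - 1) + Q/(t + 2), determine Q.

Cover-up at t = -2: Q = 1/(-2 - 1) = -1/3


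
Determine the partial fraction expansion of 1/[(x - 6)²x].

Cover-up at x=0: C = 1/(0 - 6)² = 1/36. Cover-up at x=6: B = 1/(6 - 0) = 1/6. Comparing x² coeff: A = -C = -1/36
Result: (-1/36)/(x - 6) + (1/6)/(x - 6)² + (1/36)/x


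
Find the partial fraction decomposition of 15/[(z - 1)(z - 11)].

15/(z - 1)(z - 11) = P/(z - 1) + Q/(z - 11). P = 15/(1 - 11) = -3/2, Q = 15/(11 - 1) = 3/2
Result: (-3/2)/(z - 1) + (3/2)/(z - 11)


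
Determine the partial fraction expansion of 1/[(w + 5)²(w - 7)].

Cover-up at w=7: C = 1/(7 + 5)² = 1/144. Cover-up at w=-5: B = 1/(-5 - 7) = -1/12. Comparing w² coeff: A = -C = -1/144
Result: (-1/144)/(w + 5) - (1/12)/(w + 5)² + (1/144)/(w - 7)


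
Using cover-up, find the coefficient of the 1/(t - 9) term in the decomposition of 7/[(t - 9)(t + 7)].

Cover (t - 9), set t=9: 7/((t + 7) at t=9) = 7/(16) = 7/16


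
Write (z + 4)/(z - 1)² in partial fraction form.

(z + 4) = P(z - 1) + Q. At z = 1: Q = 1·1 + 4 = 5. Coeff of z: P = 1
Result: 1/(z - 1) + 5/(z - 1)²


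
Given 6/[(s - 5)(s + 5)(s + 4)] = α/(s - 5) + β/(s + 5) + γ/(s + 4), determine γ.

Cover-up at s = -4: γ = 6/[(-4 - 5)(-4 + 5)] = 6/[(-9)(1)] = -6/9 = -2/3


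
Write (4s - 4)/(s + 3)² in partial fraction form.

(4s - 4) = P(s + 3) + Q. At s = -3: Q = 4·(-3) - 4 = -16. Coeff of s: P = 4
Result: 4/(s + 3) - 16/(s + 3)²


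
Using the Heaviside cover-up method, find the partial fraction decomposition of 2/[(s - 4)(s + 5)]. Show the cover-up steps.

Cover (s - 4): set s=4, get α = 2/(4 + 5) = 2/9. Cover (s + 5): set s=-5, get β = 2/(-5 - 4) = -2/9.
Result: (2/9)/(s - 4) - (2/9)/(s + 5)


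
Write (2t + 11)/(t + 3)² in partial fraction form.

(2t + 11) = P(t + 3) + Q. At t = -3: Q = 2·(-3) + 11 = 5. Coeff of t: P = 2
Result: 2/(t + 3) + 5/(t + 3)²


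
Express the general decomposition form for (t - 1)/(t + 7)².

Repeated linear factor: α/(t + 7) + β/(t + 7)²


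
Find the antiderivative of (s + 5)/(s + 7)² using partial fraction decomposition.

Decompose: α = 1, β = 1·(-7) + 5 = -2, so (s + 5)/(s + 7)² = 1/(s + 7) - 2/(s + 7)². Integrate: ∫ α/(s + 7) ds = ln|(s + 7)|; ∫ β/(s + 7)² ds = 2/(s + 7). Sum: ln|(s + 7)| + 2/(s + 7) + C


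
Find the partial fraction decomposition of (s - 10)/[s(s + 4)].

At s=0: A = (1·0 - 10)/(0 + 4) = -5/2. At s=-4: B = (1·(-4) - 10)/(-4 - 0) = 7/2
Result: (-5/2)/s + (7/2)/(s + 4)


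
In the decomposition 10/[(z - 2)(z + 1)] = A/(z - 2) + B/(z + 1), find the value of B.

Cover-up at z = -1: B = 10/(-1 - 2) = -10/3


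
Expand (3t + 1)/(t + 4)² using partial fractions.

(3t + 1) = P(t + 4) + Q. At t = -4: Q = 3·(-4) + 1 = -11. Coeff of t: P = 3
Result: 3/(t + 4) - 11/(t + 4)²


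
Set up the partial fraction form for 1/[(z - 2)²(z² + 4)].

Repeated linear + quadratic: P/(z - 2) + Q/(z - 2)² + (Rz + S)/(z² + 4)


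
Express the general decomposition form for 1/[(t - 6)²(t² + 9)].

Repeated linear + quadratic: A/(t - 6) + B/(t - 6)² + (Ct + D)/(t² + 9)


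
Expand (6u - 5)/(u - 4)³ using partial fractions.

(6u - 5) = P(u - 4)² + Q(u - 4) + R. At u = 4: R = 6·4 - 5 = 19. Coefficients: P = 0, Q = 6
Result: 6/(u - 4)² + 19/(u - 4)³


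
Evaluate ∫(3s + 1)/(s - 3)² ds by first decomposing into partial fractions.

Decompose: α = 3, β = 3·3 + 1 = 10, so (3s + 1)/(s - 3)² = 3/(s - 3) + 10/(s - 3)². Integrate: ∫ α/(s - 3) ds = 3 ln|(s - 3)|; ∫ β/(s - 3)² ds = -10/(s - 3). Sum: 3 ln|(s - 3)| - 10/(s - 3) + C


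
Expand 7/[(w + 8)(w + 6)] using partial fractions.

7/(w + 8)(w + 6) = A/(w + 8) + B/(w + 6). A = 7/(-8 + 6) = -7/2, B = 7/(-6 + 8) = 7/2
Result: (-7/2)/(w + 8) + (7/2)/(w + 6)


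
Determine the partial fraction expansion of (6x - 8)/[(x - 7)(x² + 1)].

At x=7: P = (6·7 - 8)/(7² + 1) = 17/25. Q = -P = -17/25, R = 6 - 7·P = 31/25
Result: (17/25)/(x - 7) - ((17/25)x - 31/25)/(x² + 1)


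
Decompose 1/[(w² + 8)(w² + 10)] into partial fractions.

Coefficient matching gives α = γ = 0, β = 1/(10-8) = 1/2, δ = -β = -1/2
Result: (1/2)/(w² + 8) - (1/2)/(w² + 10)


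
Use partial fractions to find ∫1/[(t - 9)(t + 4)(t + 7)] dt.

Cover-up: P = 1/208, Q = -1/39, R = 1/48. Decomposition: (1/208)/(t - 9) - (1/39)/(t + 4) + (1/48)/(t + 7). Integrate each term: (1/208) ln|(t - 9)| - (1/39) ln|(t + 4)| + (1/48) ln|(t + 7)| + C


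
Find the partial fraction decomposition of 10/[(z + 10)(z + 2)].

10/(z + 10)(z + 2) = P/(z + 10) + Q/(z + 2). P = 10/(-10 + 2) = -5/4, Q = 10/(-2 + 10) = 5/4
Result: (-5/4)/(z + 10) + (5/4)/(z + 2)


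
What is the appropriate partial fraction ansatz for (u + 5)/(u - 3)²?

Repeated linear factor: A/(u - 3) + B/(u - 3)²


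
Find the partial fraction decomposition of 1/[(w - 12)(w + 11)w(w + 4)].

Using Heaviside cover-up: (1/4416)/(w - 12) - (1/1771)/(w + 11) - (1/528)/w + (1/448)/(w + 4)


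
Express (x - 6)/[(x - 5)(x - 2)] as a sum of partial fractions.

At x=5: P = (1·5 - 6)/(5 - 2) = -1/3. At x=2: Q = (1·2 - 6)/(2 - 5) = 4/3
Result: (-1/3)/(x - 5) + (4/3)/(x - 2)


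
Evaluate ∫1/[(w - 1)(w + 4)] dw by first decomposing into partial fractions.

Decompose: 1/[(w - 1)(w + 4)] = (1/5)/(w - 1) - (1/5)/(w + 4). Integrate each term: (1/5) ln|(w - 1)| - (1/5) ln|(w + 4)| + C


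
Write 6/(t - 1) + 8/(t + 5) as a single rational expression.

Common denominator (t - 1)(t + 5). Numerator: 6(t + 5) + 8(t - 1) = (6t + 30) + (8t - 8) = 14t + 22
Result: (14t + 22)/[(t - 1)(t + 5)]


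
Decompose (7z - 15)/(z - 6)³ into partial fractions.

(7z - 15) = P(z - 6)² + Q(z - 6) + R. At z = 6: R = 7·6 - 15 = 27. Coefficients: P = 0, Q = 7
Result: 7/(z - 6)² + 27/(z - 6)³


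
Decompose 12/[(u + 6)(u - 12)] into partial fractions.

12/(u + 6)(u - 12) = P/(u + 6) + Q/(u - 12). P = 12/(-6 - 12) = -2/3, Q = 12/(12 + 6) = 2/3
Result: (-2/3)/(u + 6) + (2/3)/(u - 12)


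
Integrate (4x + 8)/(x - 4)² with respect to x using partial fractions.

Decompose: P = 4, Q = 4·4 + 8 = 24, so (4x + 8)/(x - 4)² = 4/(x - 4) + 24/(x - 4)². Integrate: ∫ P/(x - 4) dx = 4 ln|(x - 4)|; ∫ Q/(x - 4)² dx = -24/(x - 4). Sum: 4 ln|(x - 4)| - 24/(x - 4) + C


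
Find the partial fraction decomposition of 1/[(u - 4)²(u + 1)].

Cover-up at u=-1: R = 1/(-1 - 4)² = 1/25. Cover-up at u=4: Q = 1/(4 + 1) = 1/5. Comparing u² coeff: P = -R = -1/25
Result: (-1/25)/(u - 4) + (1/5)/(u - 4)² + (1/25)/(u + 1)
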